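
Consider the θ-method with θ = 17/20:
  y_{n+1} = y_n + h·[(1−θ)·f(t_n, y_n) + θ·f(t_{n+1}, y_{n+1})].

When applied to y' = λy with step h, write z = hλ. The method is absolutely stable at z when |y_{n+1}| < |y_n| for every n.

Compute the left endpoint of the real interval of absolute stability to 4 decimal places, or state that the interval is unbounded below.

Test eqn y'=λy, z=hλ:
  y_{n+1} = y_n + z·[3/20·y_n + 17/20·y_{n+1}] ⇒ (1 − 17/20z)y_{n+1} = (1 + 3/20z)y_n
  ⇒ R(z) = (1 + 3/20z)/(1 − 17/20z).

Boundary: |R(x)|=1, x<0.
x=-0.76: |R|=0.5383
x=-2: |R|=0.2593
x=-10: |R|=0.0526
x=-100: |R|=0.1628
θ=17/20≥1/2 ⇒ |1+3/20x|<|1−17/20x| ∀x<0 ⇒ interval (−∞,0).

interval (−∞, 0).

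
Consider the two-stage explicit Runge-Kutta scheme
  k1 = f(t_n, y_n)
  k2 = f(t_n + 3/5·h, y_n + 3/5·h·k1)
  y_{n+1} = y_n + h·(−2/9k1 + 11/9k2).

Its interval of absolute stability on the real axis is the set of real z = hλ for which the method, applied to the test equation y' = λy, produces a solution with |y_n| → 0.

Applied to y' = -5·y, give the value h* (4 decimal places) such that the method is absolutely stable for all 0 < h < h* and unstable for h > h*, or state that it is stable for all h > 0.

On y'=λy, z=hλ:
  k1=λy_n ⇒ h·k1=z·y_n;  k2=λ(1+3/5z)y_n ⇒ h·k2=z(1+3/5z)y_n
  y_{n+1}/y_n = 1 − 2/9z + 11/9z(1+3/5z) = 1 + z + 11/15z²
  R(z) = 1 + z + 11/15z².

Solve |R(x)|<1 on ℝ⁻.
x=-1.27: |R|=0.9128
R=1: x+11/15x²=0 ⇒ x=−15/11=-1.3636; min R=1−1/(4·11/15)=0.6591>−1
Confirm numerically:
  x=-1.037: |R|=0.75160 <1
  x=-1.036: |R|=0.75108 <1
  x=-0.767: |R|=0.66441 <1
  x=-1.634: |R|=1.32397 >1
  x=-1.603: |R|=1.28138 >1
Stable set (-1.3636, 0).

(-1.3636,0); λ=-5 ⇒ h* = (15/11)/5 = 0.2727.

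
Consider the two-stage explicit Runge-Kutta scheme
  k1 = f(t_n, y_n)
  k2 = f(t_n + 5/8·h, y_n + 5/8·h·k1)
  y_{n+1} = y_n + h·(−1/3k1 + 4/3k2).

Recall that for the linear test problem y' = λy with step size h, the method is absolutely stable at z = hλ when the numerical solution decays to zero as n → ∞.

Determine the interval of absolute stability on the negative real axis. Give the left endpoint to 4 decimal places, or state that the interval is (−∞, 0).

(-1.2000, 0).

With y'=λy (z=hλ):
  k1=λy_n ⇒ h·k1=z·y_n;  k2=λ(1+5/8z)y_n ⇒ h·k2=z(1+5/8z)y_n
  y_{n+1}/y_n = 1 − 1/3z + 4/3z(1+5/8z) = 1 + z + 5/6z²
  so R(z) = 1 + z + 5/6z².

Need |R(x)|<1, x<0.
x=-0.38: |R|=0.7403
R=1: x+5/6x²=0 ⇒ x=−6/5=-1.2000; min R=1−1/(4·5/6)=0.7000>−1
Confirm numerically:
  x=-1.013: |R|=0.84214 <1
  x=-0.984: |R|=0.82288 <1
  x=-0.571: |R|=0.70070 <1
  x=-1.787: |R|=1.87414 >1
  x=-1.689: |R|=1.68827 >1
  x=-1.560: |R|=1.46800 >1
Interval (-1.2000, 0).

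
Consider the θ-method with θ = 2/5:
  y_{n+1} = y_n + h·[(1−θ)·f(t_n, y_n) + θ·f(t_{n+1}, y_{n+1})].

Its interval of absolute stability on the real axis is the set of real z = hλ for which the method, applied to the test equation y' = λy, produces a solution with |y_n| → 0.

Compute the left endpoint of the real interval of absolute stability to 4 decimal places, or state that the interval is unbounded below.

z* = -10.0000.

Test eqn y'=λy, z=hλ:
  y_{n+1} = y_n + z·[3/5·y_n + 2/5·y_{n+1}] ⇒ (1 − 2/5z)y_{n+1} = (1 + 3/5z)y_n
  Hence R(z) = (1 + 3/5z)/(1 − 2/5z).

Need |R(x)|<1, x<0.
x=-1.13: |R|=0.2218
R=−1: 1+3/5x = −1+2/5x ⇒ -1/5x=2 ⇒ x=2/(-1/5)=-10.0000
Confirm numerically:
  x=-8.760: |R|=0.94494 <1
  x=-6.770: |R|=0.82578 <1
  x=-4.734: |R|=0.63602 <1
  x=-10.162: |R|=1.00640 >1
  x=-10.035: |R|=1.00140 >1
Interval (-10.0000, 0).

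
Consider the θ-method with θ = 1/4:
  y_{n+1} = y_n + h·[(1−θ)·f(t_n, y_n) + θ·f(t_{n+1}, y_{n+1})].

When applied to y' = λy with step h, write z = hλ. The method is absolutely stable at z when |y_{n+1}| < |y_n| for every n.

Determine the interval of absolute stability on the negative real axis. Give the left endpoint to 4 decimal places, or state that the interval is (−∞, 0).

z∈(-4.0000,0).

Test eqn y'=λy, z=hλ:
  y_{n+1} = y_n + z·[3/4·y_n + 1/4·y_{n+1}] ⇒ (1 − 1/4z)y_{n+1} = (1 + 3/4z)y_n
  Hence R(z) = (1 + 3/4z)/(1 − 1/4z).

Boundary: |R(x)|=1, x<0.
x=-1.6: |R|=0.1429
R=−1: 1+3/4x = −1+1/4x ⇒ -1/2x=2 ⇒ x=2/(-1/2)=-4.0000
Confirm numerically:
  x=-3.001: |R|=0.71461 <1
  x=-2.189: |R|=0.41477 <1
  x=-2.172: |R|=0.40765 <1
  x=-4.520: |R|=1.12207 >1
  x=-4.467: |R|=1.11031 >1
Stable set (-4.0000, 0).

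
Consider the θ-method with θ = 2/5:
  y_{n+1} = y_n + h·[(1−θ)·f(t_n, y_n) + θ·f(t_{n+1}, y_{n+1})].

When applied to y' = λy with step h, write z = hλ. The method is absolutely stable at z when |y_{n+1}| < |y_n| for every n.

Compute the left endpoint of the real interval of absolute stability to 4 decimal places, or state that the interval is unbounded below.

z* = -10.0000.

On y'=λy, z=hλ:
  y_{n+1} = y_n + z·[3/5·y_n + 2/5·y_{n+1}] ⇒ (1 − 2/5z)y_{n+1} = (1 + 3/5z)y_n
  R(z) = (1 + 3/5z)/(1 − 2/5z).

Boundary: |R(x)|=1, x<0.
x=-1.19: |R|=0.1938
R=−1: 1+3/5x = −1+2/5x ⇒ -1/5x=2 ⇒ x=2/(-1/5)=-10.0000
Confirm numerically:
  x=-9.113: |R|=0.96181 <1
  x=-7.431: |R|=0.87066 <1
  x=-6.279: |R|=0.78807 <1
  x=-10.595: |R|=1.02272 >1
  x=-10.290: |R|=1.01134 >1
Stable set (-10.0000, 0).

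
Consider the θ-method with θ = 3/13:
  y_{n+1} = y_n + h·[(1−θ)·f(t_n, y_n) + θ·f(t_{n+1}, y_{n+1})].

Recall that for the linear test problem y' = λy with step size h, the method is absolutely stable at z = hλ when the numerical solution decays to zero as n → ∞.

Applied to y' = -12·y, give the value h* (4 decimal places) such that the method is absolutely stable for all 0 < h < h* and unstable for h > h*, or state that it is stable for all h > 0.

(-3.7143,0); λ=-12 ⇒ h* = (26/7)/12 = 0.3095.

Test eqn y'=λy, z=hλ:
  y_{n+1} = y_n + z·[10/13·y_n + 3/13·y_{n+1}] ⇒ (1 − 3/13z)y_{n+1} = (1 + 10/13z)y_n
  ⇒ R(z) = (1 + 10/13z)/(1 − 3/13z).

Need |R(x)|<1, x<0.
x=-1.36: |R|=0.0351
R=−1: 1+10/13x = −1+3/13x ⇒ -7/13x=2 ⇒ x=2/(-7/13)=-3.7143
Confirm numerically:
  x=-3.660: |R|=0.98415 <1
  x=-3.126: |R|=0.81598 <1
  x=-1.726: |R|=0.23435 <1
  x=-1.653: |R|=0.19656 <1
  x=-4.231: |R|=1.14078 >1
  x=-3.784: |R|=1.02004 >1
So |R|<1 on (-3.7143, 0).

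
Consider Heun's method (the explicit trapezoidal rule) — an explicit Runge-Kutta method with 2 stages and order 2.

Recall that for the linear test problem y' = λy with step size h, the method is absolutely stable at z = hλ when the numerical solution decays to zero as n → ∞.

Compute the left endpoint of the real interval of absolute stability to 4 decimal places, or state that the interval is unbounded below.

z* = -2.0000.

With y'=λy (z=hλ):
  order 2, 2-stage ⇒ R(z)=1+z+z^2/2
  (e.g. R(-0.89)=0.50605, |R|=0.50605)

Solve |R(x)|<1 on ℝ⁻.
x=-0.89: |R|=0.5061
|R(-2.17)|=1.1845 |R(-1.68)|=0.7312 |R(-1)|=0.5000
Bisect:
  x_lo=-2.3150 |R|=1.3647  x_hi=-0.2799 |R|=0.7592
  mid=-1.29748 |R|=0.54425 →hi
  mid=-1.80626 |R|=0.82503 →hi
  mid=-2.06065 |R|=1.06249 →lo
  mid=-1.93345 |R|=0.93567 →hi
  mid=-1.99705 |R|=0.99705 →hi
  mid=-2.02885 |R|=1.02926 →lo
  mid=-2.01295 |R|=1.01303 →lo
  mid=-2.00500 |R|=1.00501 →lo
  mid=-2.00102 |R|=1.00103 →lo
  mid=-1.99904 |R|=0.99904 →hi
  ...
  [-2.00003,-1.99991] ⇒ x*=-2.0000
So |R|<1 on (-2.0000, 0).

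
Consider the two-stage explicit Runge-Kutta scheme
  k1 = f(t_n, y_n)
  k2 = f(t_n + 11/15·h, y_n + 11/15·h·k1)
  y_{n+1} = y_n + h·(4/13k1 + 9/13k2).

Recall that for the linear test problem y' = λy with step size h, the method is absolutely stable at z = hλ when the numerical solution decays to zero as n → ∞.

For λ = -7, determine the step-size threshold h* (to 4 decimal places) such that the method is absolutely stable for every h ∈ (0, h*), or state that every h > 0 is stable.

On y'=λy, z=hλ:
  k1=λy_n ⇒ h·k1=z·y_n;  k2=λ(1+11/15z)y_n ⇒ h·k2=z(1+11/15z)y_n
  y_{n+1}/y_n = 1 + 4/13z + 9/13z(1+11/15z) = 1 + z + 33/65z²
  so R(z) = 1 + z + 33/65z².

Find x<0 with |R(x)|<1.
x=-0.44: |R|=0.6583
R=1: x+33/65x²=0 ⇒ x=−65/33=-1.9697; min R=1−1/(4·33/65)=0.5076>−1
Confirm numerically:
  x=-1.902: |R|=0.93463 <1
  x=-1.287: |R|=0.55393 <1
  x=-1.164: |R|=0.52387 <1
  x=-1.081: |R|=0.51227 <1
  x=-2.172: |R|=1.22308 >1
  x=-2.121: |R|=1.16293 >1
Interval (-1.9697, 0).

(-1.9697,0); λ=-7 ⇒ h* = (65/33)/7 = 0.2814.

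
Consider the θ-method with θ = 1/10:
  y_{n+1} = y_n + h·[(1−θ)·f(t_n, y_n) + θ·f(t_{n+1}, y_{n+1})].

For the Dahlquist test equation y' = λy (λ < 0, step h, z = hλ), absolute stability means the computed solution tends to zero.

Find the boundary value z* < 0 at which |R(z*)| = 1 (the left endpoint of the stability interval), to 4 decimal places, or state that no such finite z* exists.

On y'=λy, z=hλ:
  y_{n+1} = y_n + z·[9/10·y_n + 1/10·y_{n+1}] ⇒ (1 − 1/10z)y_{n+1} = (1 + 9/10z)y_n
  ⇒ R(z) = (1 + 9/10z)/(1 − 1/10z).

Need |R(x)|<1, x<0.
x=-0.43: |R|=0.5877
R=−1: 1+9/10x = −1+1/10x ⇒ -4/5x=2 ⇒ x=2/(-4/5)=-2.5000
Confirm numerically:
  x=-2.081: |R|=0.72254 <1
  x=-1.845: |R|=0.55762 <1
  x=-1.584: |R|=0.36740 <1
  x=-3.094: |R|=1.36291 >1
  x=-3.066: |R|=1.34655 >1
  x=-2.628: |R|=1.08109 >1
So |R|<1 on (-2.5000, 0).

z* = -2.5000.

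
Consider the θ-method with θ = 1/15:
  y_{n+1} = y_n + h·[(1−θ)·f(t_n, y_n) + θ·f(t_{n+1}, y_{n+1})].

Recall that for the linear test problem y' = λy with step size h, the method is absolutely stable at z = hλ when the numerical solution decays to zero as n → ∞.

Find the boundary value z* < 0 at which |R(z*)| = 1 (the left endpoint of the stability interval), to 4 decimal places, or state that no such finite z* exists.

z* = -2.3077.

Set f=λy, z=hλ:
  y_{n+1} = y_n + z·[14/15·y_n + 1/15·y_{n+1}] ⇒ (1 − 1/15z)y_{n+1} = (1 + 14/15z)y_n
  ⇒ R(z) = (1 + 14/15z)/(1 − 1/15z).

Boundary: |R(x)|=1, x<0.
x=-0.61: |R|=0.4138
R=−1: 1+14/15x = −1+1/15x ⇒ -13/15x=2 ⇒ x=2/(-13/15)=-2.3077
Confirm numerically:
  x=-1.807: |R|=0.61272 <1
  x=-1.415: |R|=0.29302 <1
  x=-1.288: |R|=0.18615 <1
  x=-2.874: |R|=1.41188 >1
  x=-2.434: |R|=1.09418 >1
Interval (-2.3077, 0).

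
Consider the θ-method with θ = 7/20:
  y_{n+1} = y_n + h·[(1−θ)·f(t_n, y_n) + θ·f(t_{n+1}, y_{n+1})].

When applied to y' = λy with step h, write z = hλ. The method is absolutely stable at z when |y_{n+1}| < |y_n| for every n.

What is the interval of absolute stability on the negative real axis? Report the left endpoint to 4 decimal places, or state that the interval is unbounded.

Test eqn y'=λy, z=hλ:
  y_{n+1} = y_n + z·[13/20·y_n + 7/20·y_{n+1}] ⇒ (1 − 7/20z)y_{n+1} = (1 + 13/20z)y_n
  so R(z) = (1 + 13/20z)/(1 − 7/20z).

Solve |R(x)|<1 on ℝ⁻.
x=-1.33: |R|=0.0925
R=−1: 1+13/20x = −1+7/20x ⇒ -3/10x=2 ⇒ x=2/(-3/10)=-6.6667
Confirm numerically:
  x=-4.953: |R|=0.81193 <1
  x=-4.413: |R|=0.73429 <1
  x=-4.104: |R|=0.68445 <1
  x=-3.488: |R|=0.57061 <1
  x=-7.174: |R|=1.04335 >1
  x=-7.091: |R|=1.03656 >1
Interval (-6.6667, 0).

z∈(-6.6667,0).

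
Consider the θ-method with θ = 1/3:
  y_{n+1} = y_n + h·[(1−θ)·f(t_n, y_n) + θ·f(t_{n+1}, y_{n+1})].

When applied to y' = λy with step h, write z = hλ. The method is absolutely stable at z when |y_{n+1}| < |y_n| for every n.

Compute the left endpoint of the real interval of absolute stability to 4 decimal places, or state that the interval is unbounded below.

z* = -6.0000.

Set f=λy, z=hλ:
  y_{n+1} = y_n + z·[2/3·y_n + 1/3·y_{n+1}] ⇒ (1 − 1/3z)y_{n+1} = (1 + 2/3z)y_n
  Hence R(z) = (1 + 2/3z)/(1 − 1/3z).

Need |R(x)|<1, x<0.
x=-1.34: |R|=0.0737
R=−1: 1+2/3x = −1+1/3x ⇒ -1/3x=2 ⇒ x=2/(-1/3)=-6.0000
Confirm numerically:
  x=-5.403: |R|=0.92895 <1
  x=-5.093: |R|=0.88793 <1
  x=-2.571: |R|=0.38449 <1
  x=-6.387: |R|=1.04123 >1
  x=-6.080: |R|=1.00881 >1
  x=-6.070: |R|=1.00772 >1
Interval (-6.0000, 0).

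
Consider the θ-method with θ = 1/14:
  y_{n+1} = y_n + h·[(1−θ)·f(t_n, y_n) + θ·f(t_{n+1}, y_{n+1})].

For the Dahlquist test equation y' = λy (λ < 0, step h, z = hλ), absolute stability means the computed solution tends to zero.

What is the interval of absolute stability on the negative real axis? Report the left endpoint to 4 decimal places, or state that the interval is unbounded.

Set f=λy, z=hλ:
  y_{n+1} = y_n + z·[13/14·y_n + 1/14·y_{n+1}] ⇒ (1 − 1/14z)y_{n+1} = (1 + 13/14z)y_n
  so R(z) = (1 + 13/14z)/(1 − 1/14z).

Need |R(x)|<1, x<0.
x=-0.92: |R|=0.1367
R=−1: 1+13/14x = −1+1/14x ⇒ -6/7x=2 ⇒ x=2/(-6/7)=-2.3333
Confirm numerically:
  x=-1.972: |R|=0.72852 <1
  x=-1.384: |R|=0.25949 <1
  x=-1.091: |R|=0.01213 <1
  x=-2.765: |R|=1.30898 >1
  x=-2.439: |R|=1.07713 >1
Stable set (-2.3333, 0).

(-2.3333, 0).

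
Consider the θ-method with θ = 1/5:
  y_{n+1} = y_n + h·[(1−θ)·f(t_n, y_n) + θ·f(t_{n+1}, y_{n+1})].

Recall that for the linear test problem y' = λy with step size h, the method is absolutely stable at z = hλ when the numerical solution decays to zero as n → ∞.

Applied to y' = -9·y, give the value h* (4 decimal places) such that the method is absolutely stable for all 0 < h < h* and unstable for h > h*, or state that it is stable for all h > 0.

(-3.3333,0); λ=-9 ⇒ h* = (10/3)/9 = 0.3704.

Test eqn y'=λy, z=hλ:
  y_{n+1} = y_n + z·[4/5·y_n + 1/5·y_{n+1}] ⇒ (1 − 1/5z)y_{n+1} = (1 + 4/5z)y_n
  Hence R(z) = (1 + 4/5z)/(1 − 1/5z).

Need |R(x)|<1, x<0.
x=-0.6: |R|=0.4643
R=−1: 1+4/5x = −1+1/5x ⇒ -3/5x=2 ⇒ x=2/(-3/5)=-3.3333
Confirm numerically:
  x=-2.903: |R|=0.83664 <1
  x=-1.787: |R|=0.31649 <1
  x=-1.524: |R|=0.16800 <1
  x=-3.693: |R|=1.12412 >1
  x=-3.664: |R|=1.11450 >1
  x=-3.427: |R|=1.03335 >1
Stable set (-3.3333, 0).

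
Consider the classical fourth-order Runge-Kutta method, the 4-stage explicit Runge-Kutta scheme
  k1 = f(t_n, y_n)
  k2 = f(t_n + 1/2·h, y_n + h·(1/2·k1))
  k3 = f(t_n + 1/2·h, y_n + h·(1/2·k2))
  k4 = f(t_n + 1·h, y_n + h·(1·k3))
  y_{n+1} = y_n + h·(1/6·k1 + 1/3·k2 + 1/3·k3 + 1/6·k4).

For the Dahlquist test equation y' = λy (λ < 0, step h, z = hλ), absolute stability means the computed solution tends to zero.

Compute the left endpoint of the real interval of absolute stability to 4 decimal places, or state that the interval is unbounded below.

Test eqn y'=λy, z=hλ:
  order 4, 4-stage ⇒ R(z)=1+z+z^2/2+z^3/6+z^4/24
  (e.g. R(-0.37)=0.69079, |R|=0.69079)

Need |R(x)|<1, x<0.
x=-0.37: |R|=0.6908
|R(-2.17)|=0.4053 |R(-1.63)|=0.2708 |R(-0.72)|=0.4882
Bisect:
  x_lo=-3.0917 |R|=1.5692  x_hi=-0.3482 |R|=0.7060
  mid=-1.71992 |R|=0.27579 →hi
  mid=-2.40581 |R|=0.56321 →hi
  mid=-2.74875 |R|=0.94629 →hi
  mid=-2.92022 |R|=1.22323 →lo
  mid=-2.83449 |R|=1.07674 →lo
  mid=-2.79162 |R|=1.00958 →lo
  mid=-2.77018 |R|=0.97746 →hi
  ...
  [-2.78542,-2.78526] ⇒ x*=-2.7853
So |R|<1 on (-2.7853, 0).

left endpoint -2.7853.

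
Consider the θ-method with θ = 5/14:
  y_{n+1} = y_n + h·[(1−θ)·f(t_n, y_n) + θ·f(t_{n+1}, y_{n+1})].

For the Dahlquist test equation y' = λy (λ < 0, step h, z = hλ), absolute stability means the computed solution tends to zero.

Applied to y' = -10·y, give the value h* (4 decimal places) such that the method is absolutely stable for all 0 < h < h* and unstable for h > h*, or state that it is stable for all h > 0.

(-7.0000,0); λ=-10 ⇒ h* = (7)/10 = 0.7000.

Test eqn y'=λy, z=hλ:
  y_{n+1} = y_n + z·[9/14·y_n + 5/14·y_{n+1}] ⇒ (1 − 5/14z)y_{n+1} = (1 + 9/14z)y_n
  Hence R(z) = (1 + 9/14z)/(1 − 5/14z).

Find x<0 with |R(x)|<1.
x=-0.88: |R|=0.3304
R=−1: 1+9/14x = −1+5/14x ⇒ -2/7x=2 ⇒ x=2/(-2/7)=-7.0000
Confirm numerically:
  x=-4.956: |R|=0.78917 <1
  x=-4.807: |R|=0.76937 <1
  x=-3.611: |R|=0.57710 <1
  x=-3.366: |R|=0.52851 <1
  x=-7.485: |R|=1.03772 >1
  x=-7.122: |R|=1.00984 >1
  x=-7.043: |R|=1.00349 >1
So |R|<1 on (-7.0000, 0).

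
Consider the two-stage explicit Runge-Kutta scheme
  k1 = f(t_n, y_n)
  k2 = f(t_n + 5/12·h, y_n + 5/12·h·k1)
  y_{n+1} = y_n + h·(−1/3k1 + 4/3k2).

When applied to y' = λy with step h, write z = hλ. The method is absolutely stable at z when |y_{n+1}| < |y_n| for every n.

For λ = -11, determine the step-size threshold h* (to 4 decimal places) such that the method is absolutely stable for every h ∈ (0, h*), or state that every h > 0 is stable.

Test eqn y'=λy, z=hλ:
  k1=λy_n ⇒ h·k1=z·y_n;  k2=λ(1+5/12z)y_n ⇒ h·k2=z(1+5/12z)y_n
  y_{n+1}/y_n = 1 − 1/3z + 4/3z(1+5/12z) = 1 + z + 5/9z²
  Hence R(z) = 1 + z + 5/9z².

Find x<0 with |R(x)|<1.
x=-1.77: |R|=0.9705
R=1: x+5/9x²=0 ⇒ x=−9/5=-1.8000; min R=1−1/(4·5/9)=0.5500>−1
Confirm numerically:
  x=-1.664: |R|=0.87428 <1
  x=-1.332: |R|=0.65368 <1
  x=-1.002: |R|=0.55578 <1
  x=-2.362: |R|=1.73747 >1
  x=-1.984: |R|=1.20281 >1
  x=-1.983: |R|=1.20161 >1
So |R|<1 on (-1.8000, 0).

(-1.8000,0); λ=-11 ⇒ h* = (9/5)/11 = 0.1636.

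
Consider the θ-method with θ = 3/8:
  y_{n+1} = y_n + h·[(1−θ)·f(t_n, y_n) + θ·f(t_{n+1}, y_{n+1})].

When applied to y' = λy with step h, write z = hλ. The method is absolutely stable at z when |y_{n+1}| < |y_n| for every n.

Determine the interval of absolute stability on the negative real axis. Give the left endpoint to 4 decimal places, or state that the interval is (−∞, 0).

With y'=λy (z=hλ):
  y_{n+1} = y_n + z·[5/8·y_n + 3/8·y_{n+1}] ⇒ (1 − 3/8z)y_{n+1} = (1 + 5/8z)y_n
  so R(z) = (1 + 5/8z)/(1 − 3/8z).

Solve |R(x)|<1 on ℝ⁻.
x=-0.78: |R|=0.3965
R=−1: 1+5/8x = −1+3/8x ⇒ -1/4x=2 ⇒ x=2/(-1/4)=-8.0000
Confirm numerically:
  x=-7.009: |R|=0.93172 <1
  x=-5.931: |R|=0.83957 <1
  x=-5.071: |R|=0.74764 <1
  x=-4.158: |R|=0.62469 <1
  x=-8.251: |R|=1.01533 >1
  x=-8.213: |R|=1.01305 >1
  x=-8.031: |R|=1.00193 >1
Interval (-8.0000, 0).

(-8.0000, 0).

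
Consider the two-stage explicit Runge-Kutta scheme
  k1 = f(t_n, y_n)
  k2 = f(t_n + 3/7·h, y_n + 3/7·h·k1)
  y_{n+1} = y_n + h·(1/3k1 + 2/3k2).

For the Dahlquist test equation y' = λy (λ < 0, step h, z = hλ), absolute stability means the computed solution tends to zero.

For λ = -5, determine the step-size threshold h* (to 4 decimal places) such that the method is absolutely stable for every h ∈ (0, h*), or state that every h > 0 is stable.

Set f=λy, z=hλ:
  k1=λy_n ⇒ h·k1=z·y_n;  k2=λ(1+3/7z)y_n ⇒ h·k2=z(1+3/7z)y_n
  y_{n+1}/y_n = 1 + 1/3z + 2/3z(1+3/7z) = 1 + z + 2/7z²
  Hence R(z) = 1 + z + 2/7z².

Solve |R(x)|<1 on ℝ⁻.
x=-0.49: |R|=0.5786
R=1: x+2/7x²=0 ⇒ x=−7/2=-3.5000; min R=1−1/(4·2/7)=0.1250>−1
Confirm numerically:
  x=-3.051: |R|=0.60860 <1
  x=-2.618: |R|=0.34026 <1
  x=-1.657: |R|=0.12747 <1
  x=-3.827: |R|=1.35755 >1
  x=-3.813: |R|=1.34099 >1
  x=-3.693: |R|=1.20364 >1
So |R|<1 on (-3.5000, 0).

(-3.5000,0); λ=-5 ⇒ h* = (7/2)/5 = 0.7000.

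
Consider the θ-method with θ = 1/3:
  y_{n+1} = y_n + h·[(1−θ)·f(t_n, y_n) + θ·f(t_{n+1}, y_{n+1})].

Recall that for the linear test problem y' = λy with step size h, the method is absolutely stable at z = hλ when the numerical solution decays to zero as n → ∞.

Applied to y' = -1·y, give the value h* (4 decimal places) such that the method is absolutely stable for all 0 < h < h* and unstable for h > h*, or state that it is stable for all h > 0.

(-6.0000,0); λ=-1 ⇒ h* = (6)/1 = 6.0000.

With y'=λy (z=hλ):
  y_{n+1} = y_n + z·[2/3·y_n + 1/3·y_{n+1}] ⇒ (1 − 1/3z)y_{n+1} = (1 + 2/3z)y_n
  so R(z) = (1 + 2/3z)/(1 − 1/3z).

Find x<0 with |R(x)|<1.
x=-0.87: |R|=0.3256
R=−1: 1+2/3x = −1+1/3x ⇒ -1/3x=2 ⇒ x=2/(-1/3)=-6.0000
Confirm numerically:
  x=-5.619: |R|=0.95580 <1
  x=-5.566: |R|=0.94933 <1
  x=-4.104: |R|=0.73311 <1
  x=-3.061: |R|=0.51510 <1
  x=-6.469: |R|=1.04953 >1
  x=-6.343: |R|=1.03671 >1
  x=-6.170: |R|=1.01854 >1
Interval (-6.0000, 0).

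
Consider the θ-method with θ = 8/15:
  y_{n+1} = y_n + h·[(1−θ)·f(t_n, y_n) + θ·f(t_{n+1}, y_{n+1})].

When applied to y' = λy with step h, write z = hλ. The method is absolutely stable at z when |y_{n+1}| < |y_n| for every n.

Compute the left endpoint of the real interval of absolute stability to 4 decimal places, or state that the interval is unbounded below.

interval (−∞, 0).

Test eqn y'=λy, z=hλ:
  y_{n+1} = y_n + z·[7/15·y_n + 8/15·y_{n+1}] ⇒ (1 − 8/15z)y_{n+1} = (1 + 7/15z)y_n
  R(z) = (1 + 7/15z)/(1 − 8/15z).

Find x<0 with |R(x)|<1.
x=-0.86: |R|=0.4104
x=-2: |R|=0.0323
x=-10: |R|=0.5789
x=-100: |R|=0.8405
θ=8/15≥1/2 ⇒ |1+7/15x|<|1−8/15x| ∀x<0 ⇒ stable on all of ℝ⁻.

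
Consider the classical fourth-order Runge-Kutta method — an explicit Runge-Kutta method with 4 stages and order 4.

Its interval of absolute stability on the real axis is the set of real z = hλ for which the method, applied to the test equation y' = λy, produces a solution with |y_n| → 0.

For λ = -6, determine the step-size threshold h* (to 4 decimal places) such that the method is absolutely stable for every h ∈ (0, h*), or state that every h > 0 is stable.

Set f=λy, z=hλ:
  order 4, 4-stage ⇒ R(z)=1+z+z^2/2+z^3/6+z^4/24
  (e.g. R(-1.19)=0.32075, |R|=0.32075)

Find x<0 with |R(x)|<1.
x=-1.19: |R|=0.3207
|R(-2.75)|=0.9481 |R(-2.52)|=0.6683 |R(-2.5)|=0.6484
Bisect:
  x_lo=-3.1866 |R|=1.7939  x_hi=-0.1270 |R|=0.8807
  mid=-1.65679 |R|=0.27167 →hi
  mid=-2.42169 |R|=0.57662 →hi
  mid=-2.80414 |R|=1.02879 →lo
  mid=-2.61291 |R|=0.76972 →hi
  mid=-2.70853 |R|=0.89029 →hi
  mid=-2.75633 |R|=0.95721 →hi
  mid=-2.78023 |R|=0.99240 →hi
  mid=-2.79219 |R|=1.01044 →lo
  ...
  [-2.78546,-2.78528] ⇒ x*=-2.7853
So |R|<1 on (-2.7853, 0).

(-2.7853,0); λ=-6 ⇒ h* = 0.4642.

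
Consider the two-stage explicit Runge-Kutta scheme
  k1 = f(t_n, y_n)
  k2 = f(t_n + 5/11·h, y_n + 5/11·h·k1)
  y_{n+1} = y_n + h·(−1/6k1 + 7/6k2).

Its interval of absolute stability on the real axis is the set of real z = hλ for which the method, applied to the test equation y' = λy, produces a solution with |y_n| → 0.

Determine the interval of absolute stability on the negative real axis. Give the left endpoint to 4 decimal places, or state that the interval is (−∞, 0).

Set f=λy, z=hλ:
  k1=λy_n ⇒ h·k1=z·y_n;  k2=λ(1+5/11z)y_n ⇒ h·k2=z(1+5/11z)y_n
  y_{n+1}/y_n = 1 − 1/6z + 7/6z(1+5/11z) = 1 + z + 35/66z²
  R(z) = 1 + z + 35/66z².

Solve |R(x)|<1 on ℝ⁻.
x=-0.63: |R|=0.5805
R=1: x+35/66x²=0 ⇒ x=−66/35=-1.8857; min R=1−1/(4·35/66)=0.5286>−1
Confirm numerically:
  x=-1.519: |R|=0.70460 <1
  x=-0.870: |R|=0.53139 <1
  x=-0.823: |R|=0.53619 <1
  x=-2.464: |R|=1.75563 >1
  x=-2.355: |R|=1.58607 >1
  x=-2.001: |R|=1.12233 >1
So |R|<1 on (-1.8857, 0).

(-1.8857, 0).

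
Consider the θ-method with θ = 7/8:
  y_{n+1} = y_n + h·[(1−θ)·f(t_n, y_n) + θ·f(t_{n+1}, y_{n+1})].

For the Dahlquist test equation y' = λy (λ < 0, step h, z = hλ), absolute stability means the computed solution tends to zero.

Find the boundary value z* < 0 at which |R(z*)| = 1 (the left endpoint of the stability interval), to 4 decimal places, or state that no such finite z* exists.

(−∞, 0) — no finite endpoint.

Test eqn y'=λy, z=hλ:
  y_{n+1} = y_n + z·[1/8·y_n + 7/8·y_{n+1}] ⇒ (1 − 7/8z)y_{n+1} = (1 + 1/8z)y_n
  R(z) = (1 + 1/8z)/(1 − 7/8z).

Solve |R(x)|<1 on ℝ⁻.
x=-1.49: |R|=0.3532
x=-2: |R|=0.2727
x=-10: |R|=0.0256
x=-100: |R|=0.1299
θ=7/8≥1/2 ⇒ |1+1/8x|<|1−7/8x| ∀x<0 ⇒ interval (−∞,0).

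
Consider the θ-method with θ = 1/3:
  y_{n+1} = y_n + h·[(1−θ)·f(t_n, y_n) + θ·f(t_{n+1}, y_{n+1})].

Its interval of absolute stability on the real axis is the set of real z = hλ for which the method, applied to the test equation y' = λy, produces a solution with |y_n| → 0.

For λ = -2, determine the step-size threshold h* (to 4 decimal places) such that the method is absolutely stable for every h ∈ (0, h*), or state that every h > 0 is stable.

Test eqn y'=λy, z=hλ:
  y_{n+1} = y_n + z·[2/3·y_n + 1/3·y_{n+1}] ⇒ (1 − 1/3z)y_{n+1} = (1 + 2/3z)y_n
  R(z) = (1 + 2/3z)/(1 − 1/3z).

Need |R(x)|<1, x<0.
x=-0.73: |R|=0.4129
R=−1: 1+2/3x = −1+1/3x ⇒ -1/3x=2 ⇒ x=2/(-1/3)=-6.0000
Confirm numerically:
  x=-5.078: |R|=0.88586 <1
  x=-4.278: |R|=0.76340 <1
  x=-3.769: |R|=0.67041 <1
  x=-2.554: |R|=0.37955 <1
  x=-6.049: |R|=1.00541 >1
  x=-6.027: |R|=1.00299 >1
Interval (-6.0000, 0).

(-6.0000,0); λ=-2 ⇒ h* = (6)/2 = 3.0000.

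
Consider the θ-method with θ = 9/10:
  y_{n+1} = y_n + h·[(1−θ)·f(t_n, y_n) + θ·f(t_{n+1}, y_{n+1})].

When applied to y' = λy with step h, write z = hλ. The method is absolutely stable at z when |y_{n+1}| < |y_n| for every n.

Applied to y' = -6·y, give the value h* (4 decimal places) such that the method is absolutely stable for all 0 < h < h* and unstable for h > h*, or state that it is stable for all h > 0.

(−∞, 0) — no finite endpoint. Any h>0 works for λ=-6.

On y'=λy, z=hλ:
  y_{n+1} = y_n + z·[1/10·y_n + 9/10·y_{n+1}] ⇒ (1 − 9/10z)y_{n+1} = (1 + 1/10z)y_n
  ⇒ R(z) = (1 + 1/10z)/(1 − 9/10z).

Find x<0 with |R(x)|<1.
x=-0.82: |R|=0.5282
x=-2: |R|=0.2857
x=-10: |R|=0.0000
x=-100: |R|=0.0989
θ=9/10≥1/2 ⇒ |1+1/10x|<|1−9/10x| ∀x<0 ⇒ unbounded interval.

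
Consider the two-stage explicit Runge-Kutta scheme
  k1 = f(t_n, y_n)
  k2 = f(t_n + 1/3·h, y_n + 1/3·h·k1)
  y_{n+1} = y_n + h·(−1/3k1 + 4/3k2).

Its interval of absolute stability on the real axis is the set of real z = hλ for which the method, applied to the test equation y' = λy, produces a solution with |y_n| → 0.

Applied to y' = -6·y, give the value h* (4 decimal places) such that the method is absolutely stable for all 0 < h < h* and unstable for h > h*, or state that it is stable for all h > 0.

Test eqn y'=λy, z=hλ:
  k1=λy_n ⇒ h·k1=z·y_n;  k2=λ(1+1/3z)y_n ⇒ h·k2=z(1+1/3z)y_n
  y_{n+1}/y_n = 1 − 1/3z + 4/3z(1+1/3z) = 1 + z + 4/9z²
  Hence R(z) = 1 + z + 4/9z².

Boundary: |R(x)|=1, x<0.
x=-0.89: |R|=0.4620
R=1: x+4/9x²=0 ⇒ x=−9/4=-2.2500; min R=1−1/(4·4/9)=0.4375>−1
Confirm numerically:
  x=-1.915: |R|=0.71488 <1
  x=-1.645: |R|=0.55768 <1
  x=-1.563: |R|=0.52276 <1
  x=-2.599: |R|=1.40313 >1
  x=-2.494: |R|=1.27046 >1
Stable set (-2.2500, 0).

(-2.2500,0); λ=-6 ⇒ h* = (9/4)/6 = 0.3750.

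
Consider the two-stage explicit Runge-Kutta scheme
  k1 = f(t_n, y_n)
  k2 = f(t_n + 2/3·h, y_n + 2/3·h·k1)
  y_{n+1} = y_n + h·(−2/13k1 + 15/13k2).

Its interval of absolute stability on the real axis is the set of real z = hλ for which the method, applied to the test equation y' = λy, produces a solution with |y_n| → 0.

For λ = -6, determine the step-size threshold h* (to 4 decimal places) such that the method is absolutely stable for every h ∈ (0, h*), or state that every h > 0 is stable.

(-1.3000,0); λ=-6 ⇒ h* = (13/10)/6 = 0.2167.

On y'=λy, z=hλ:
  k1=λy_n ⇒ h·k1=z·y_n;  k2=λ(1+2/3z)y_n ⇒ h·k2=z(1+2/3z)y_n
  y_{n+1}/y_n = 1 − 2/13z + 15/13z(1+2/3z) = 1 + z + 10/13z²
  Hence R(z) = 1 + z + 10/13z².

Find x<0 with |R(x)|<1.
x=-0.4: |R|=0.7231
R=1: x+10/13x²=0 ⇒ x=−13/10=-1.3000; min R=1−1/(4·10/13)=0.6750>−1
Confirm numerically:
  x=-1.179: |R|=0.89026 <1
  x=-1.061: |R|=0.80494 <1
  x=-0.529: |R|=0.68626 <1
  x=-1.645: |R|=1.43656 >1
  x=-1.477: |R|=1.20110 >1
  x=-1.341: |R|=1.04229 >1
Interval (-1.3000, 0).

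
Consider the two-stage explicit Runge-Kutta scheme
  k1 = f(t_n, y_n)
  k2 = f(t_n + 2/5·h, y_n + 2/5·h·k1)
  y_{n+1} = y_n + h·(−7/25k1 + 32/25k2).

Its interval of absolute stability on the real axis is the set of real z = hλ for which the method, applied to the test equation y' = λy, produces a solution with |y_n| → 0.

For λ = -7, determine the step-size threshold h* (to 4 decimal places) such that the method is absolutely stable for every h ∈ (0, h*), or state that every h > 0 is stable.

(-1.9531,0); λ=-7 ⇒ h* = (125/64)/7 = 0.2790.

On y'=λy, z=hλ:
  k1=λy_n ⇒ h·k1=z·y_n;  k2=λ(1+2/5z)y_n ⇒ h·k2=z(1+2/5z)y_n
  y_{n+1}/y_n = 1 − 7/25z + 32/25z(1+2/5z) = 1 + z + 64/125z²
  so R(z) = 1 + z + 64/125z².

Need |R(x)|<1, x<0.
x=-0.47: |R|=0.6431
R=1: x+64/125x²=0 ⇒ x=−125/64=-1.9531; min R=1−1/(4·64/125)=0.5117>−1
Confirm numerically:
  x=-1.618: |R|=0.72238 <1
  x=-1.396: |R|=0.60179 <1
  x=-1.112: |R|=0.52111 <1
  x=-2.454: |R|=1.62932 >1
  x=-2.182: |R|=1.25570 >1
  x=-2.009: |R|=1.05747 >1
Interval (-1.9531, 0).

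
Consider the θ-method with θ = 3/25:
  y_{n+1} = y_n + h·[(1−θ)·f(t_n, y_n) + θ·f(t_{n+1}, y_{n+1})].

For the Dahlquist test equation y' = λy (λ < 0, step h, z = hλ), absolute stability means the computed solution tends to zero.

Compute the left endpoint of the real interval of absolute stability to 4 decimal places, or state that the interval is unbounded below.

With y'=λy (z=hλ):
  y_{n+1} = y_n + z·[22/25·y_n + 3/25·y_{n+1}] ⇒ (1 − 3/25z)y_{n+1} = (1 + 22/25z)y_n
  R(z) = (1 + 22/25z)/(1 − 3/25z).

Find x<0 with |R(x)|<1.
x=-1.67: |R|=0.3912
R=−1: 1+22/25x = −1+3/25x ⇒ -19/25x=2 ⇒ x=2/(-19/25)=-2.6316
Confirm numerically:
  x=-1.894: |R|=0.54325 <1
  x=-1.674: |R|=0.39398 <1
  x=-1.366: |R|=0.17362 <1
  x=-1.334: |R|=0.14992 <1
  x=-2.968: |R|=1.18853 >1
  x=-2.683: |R|=1.02956 >1
Stable set (-2.6316, 0).

z* = -2.6316.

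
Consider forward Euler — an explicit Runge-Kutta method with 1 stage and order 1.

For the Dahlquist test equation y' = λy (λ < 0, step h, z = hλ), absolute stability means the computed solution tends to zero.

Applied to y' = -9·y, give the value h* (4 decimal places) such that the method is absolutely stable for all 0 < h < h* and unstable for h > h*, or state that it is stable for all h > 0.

With y'=λy (z=hλ):
  order 1, 1-stage ⇒ R(z)=1+z
  (e.g. R(-1)=0.00000, |R|=0.00000)

Solve |R(x)|<1 on ℝ⁻.
x=-1: |R|=0.0000
|R(-1.52)|=0.5200 |R(-1.11)|=0.1100 |R(-0.56)|=0.4400
Bisect:
  x_lo=-2.8357 |R|=1.8357  x_hi=-0.2798 |R|=0.7202
  mid=-1.55772 |R|=0.55772 →hi
  mid=-2.19670 |R|=1.19670 →lo
  mid=-1.87721 |R|=0.87721 →hi
  mid=-2.03696 |R|=1.03696 →lo
  mid=-1.95709 |R|=0.95709 →hi
  mid=-1.99702 |R|=0.99702 →hi
  mid=-2.01699 |R|=1.01699 →lo
  mid=-2.00701 |R|=1.00701 →lo
  ...
  [-2.00014,-1.99999] ⇒ x*=-2.0000
Stable set (-2.0000, 0).

(-2.0000,0); λ=-9 ⇒ h* = 0.2222.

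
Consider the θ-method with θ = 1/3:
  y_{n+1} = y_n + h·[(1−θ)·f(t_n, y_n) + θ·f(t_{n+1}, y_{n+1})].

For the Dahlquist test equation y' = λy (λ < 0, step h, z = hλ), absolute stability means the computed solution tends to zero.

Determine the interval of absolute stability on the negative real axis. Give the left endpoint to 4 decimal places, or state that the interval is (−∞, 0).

z∈(-6.0000,0).

On y'=λy, z=hλ:
  y_{n+1} = y_n + z·[2/3·y_n + 1/3·y_{n+1}] ⇒ (1 − 1/3z)y_{n+1} = (1 + 2/3z)y_n
  so R(z) = (1 + 2/3z)/(1 − 1/3z).

Boundary: |R(x)|=1, x<0.
x=-0.82: |R|=0.3560
R=−1: 1+2/3x = −1+1/3x ⇒ -1/3x=2 ⇒ x=2/(-1/3)=-6.0000
Confirm numerically:
  x=-5.121: |R|=0.89176 <1
  x=-3.677: |R|=0.65209 <1
  x=-2.840: |R|=0.45890 <1
  x=-6.268: |R|=1.02892 >1
  x=-6.045: |R|=1.00498 >1
Stable set (-6.0000, 0).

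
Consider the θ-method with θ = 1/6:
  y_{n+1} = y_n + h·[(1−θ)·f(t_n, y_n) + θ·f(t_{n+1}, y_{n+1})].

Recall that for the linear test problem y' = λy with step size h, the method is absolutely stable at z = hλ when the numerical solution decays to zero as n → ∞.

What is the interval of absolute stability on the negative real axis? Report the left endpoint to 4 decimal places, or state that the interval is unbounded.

With y'=λy (z=hλ):
  y_{n+1} = y_n + z·[5/6·y_n + 1/6·y_{n+1}] ⇒ (1 − 1/6z)y_{n+1} = (1 + 5/6z)y_n
  R(z) = (1 + 5/6z)/(1 − 1/6z).

Find x<0 with |R(x)|<1.
x=-1.44: |R|=0.1613
R=−1: 1+5/6x = −1+1/6x ⇒ -2/3x=2 ⇒ x=2/(-2/3)=-3.0000
Confirm numerically:
  x=-2.582: |R|=0.80517 <1
  x=-2.363: |R|=0.69532 <1
  x=-2.058: |R|=0.53239 <1
  x=-3.425: |R|=1.18037 >1
  x=-3.177: |R|=1.07715 >1
  x=-3.086: |R|=1.03786 >1
Interval (-3.0000, 0).

z∈(-3.0000,0).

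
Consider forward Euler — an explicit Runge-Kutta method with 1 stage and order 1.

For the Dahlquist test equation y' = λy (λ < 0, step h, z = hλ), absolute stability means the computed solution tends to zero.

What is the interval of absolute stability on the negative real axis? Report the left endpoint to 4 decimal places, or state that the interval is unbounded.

z∈(-2.0000,0).

Test eqn y'=λy, z=hλ:
  order 1, 1-stage ⇒ R(z)=1+z
  (e.g. R(-1.47)=-0.47000, |R|=0.47000)

Solve |R(x)|<1 on ℝ⁻.
x=-1.47: |R|=0.4700
|R(-0.79)|=0.2100 |R(-0.73)|=0.2700 |R(-0.55)|=0.4500
Bisect:
  x_lo=-2.7738 |R|=1.7738  x_hi=-0.3956 |R|=0.6044
  mid=-1.58470 |R|=0.58470 →hi
  mid=-2.17923 |R|=1.17923 →lo
  mid=-1.88196 |R|=0.88196 →hi
  mid=-2.03060 |R|=1.03060 →lo
  mid=-1.95628 |R|=0.95628 →hi
  mid=-1.99344 |R|=0.99344 →hi
  mid=-2.01202 |R|=1.01202 →lo
  mid=-2.00273 |R|=1.00273 →lo
  ...
  [-2.00012,-1.99997] ⇒ x*=-2.0000
Interval (-2.0000, 0).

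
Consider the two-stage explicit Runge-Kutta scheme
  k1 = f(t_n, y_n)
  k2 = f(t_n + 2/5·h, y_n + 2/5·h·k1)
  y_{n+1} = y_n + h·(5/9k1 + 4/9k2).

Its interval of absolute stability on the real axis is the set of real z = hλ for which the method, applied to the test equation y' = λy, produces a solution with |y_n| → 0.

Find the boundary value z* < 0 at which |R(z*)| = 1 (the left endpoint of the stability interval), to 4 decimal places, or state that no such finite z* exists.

With y'=λy (z=hλ):
  k1=λy_n ⇒ h·k1=z·y_n;  k2=λ(1+2/5z)y_n ⇒ h·k2=z(1+2/5z)y_n
  y_{n+1}/y_n = 1 + 5/9z + 4/9z(1+2/5z) = 1 + z + 8/45z²
  so R(z) = 1 + z + 8/45z².

Solve |R(x)|<1 on ℝ⁻.
x=-1.58: |R|=0.1362
R=1: x+8/45x²=0 ⇒ x=−45/8=-5.6250; min R=1−1/(4·8/45)=-0.4062>−1
Confirm numerically:
  x=-3.779: |R|=0.24018 <1
  x=-3.620: |R|=0.29033 <1
  x=-2.727: |R|=0.40495 <1
  x=-6.193: |R|=1.62536 >1
  x=-6.001: |R|=1.40113 >1
Interval (-5.6250, 0).

left endpoint -5.6250.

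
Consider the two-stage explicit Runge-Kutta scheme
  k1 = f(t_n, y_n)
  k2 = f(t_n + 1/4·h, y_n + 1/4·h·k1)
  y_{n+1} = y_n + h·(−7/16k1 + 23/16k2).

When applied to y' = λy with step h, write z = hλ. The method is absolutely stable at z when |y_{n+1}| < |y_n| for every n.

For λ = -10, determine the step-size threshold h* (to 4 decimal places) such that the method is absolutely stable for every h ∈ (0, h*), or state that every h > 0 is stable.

(-2.7826,0); λ=-10 ⇒ h* = (64/23)/10 = 0.2783.

Test eqn y'=λy, z=hλ:
  k1=λy_n ⇒ h·k1=z·y_n;  k2=λ(1+1/4z)y_n ⇒ h·k2=z(1+1/4z)y_n
  y_{n+1}/y_n = 1 − 7/16z + 23/16z(1+1/4z) = 1 + z + 23/64z²
  Hence R(z) = 1 + z + 23/64z².

Solve |R(x)|<1 on ℝ⁻.
x=-1.37: |R|=0.3045
R=1: x+23/64x²=0 ⇒ x=−64/23=-2.7826; min R=1−1/(4·23/64)=0.3043>−1
Confirm numerically:
  x=-2.636: |R|=0.86112 <1
  x=-2.486: |R|=0.73501 <1
  x=-1.963: |R|=0.42180 <1
  x=-1.637: |R|=0.32604 <1
  x=-3.209: |R|=1.49173 >1
  x=-2.925: |R|=1.14968 >1
Stable set (-2.7826, 0).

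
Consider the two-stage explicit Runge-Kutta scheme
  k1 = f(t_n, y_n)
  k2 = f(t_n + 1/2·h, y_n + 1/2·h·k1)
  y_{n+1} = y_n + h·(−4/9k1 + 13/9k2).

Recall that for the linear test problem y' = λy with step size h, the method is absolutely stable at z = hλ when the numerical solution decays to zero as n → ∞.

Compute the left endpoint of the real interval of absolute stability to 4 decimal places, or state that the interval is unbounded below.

Test eqn y'=λy, z=hλ:
  k1=λy_n ⇒ h·k1=z·y_n;  k2=λ(1+1/2z)y_n ⇒ h·k2=z(1+1/2z)y_n
  y_{n+1}/y_n = 1 − 4/9z + 13/9z(1+1/2z) = 1 + z + 13/18z²
  ⇒ R(z) = 1 + z + 13/18z².

Find x<0 with |R(x)|<1.
x=-0.5: |R|=0.6806
R=1: x+13/18x²=0 ⇒ x=−18/13=-1.3846; min R=1−1/(4·13/18)=0.6538>−1
Confirm numerically:
  x=-1.266: |R|=0.89155 <1
  x=-1.029: |R|=0.73572 <1
  x=-0.943: |R|=0.69924 <1
  x=-0.910: |R|=0.68807 <1
  x=-1.587: |R|=1.23197 >1
  x=-1.524: |R|=1.15342 >1
Interval (-1.3846, 0).

left endpoint -1.3846.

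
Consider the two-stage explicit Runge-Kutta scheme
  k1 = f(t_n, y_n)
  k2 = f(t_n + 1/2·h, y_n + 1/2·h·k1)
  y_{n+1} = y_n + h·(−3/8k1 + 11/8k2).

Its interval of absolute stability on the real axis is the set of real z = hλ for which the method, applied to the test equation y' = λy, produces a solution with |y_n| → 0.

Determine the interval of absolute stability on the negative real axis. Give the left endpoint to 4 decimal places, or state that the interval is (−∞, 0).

Set f=λy, z=hλ:
  k1=λy_n ⇒ h·k1=z·y_n;  k2=λ(1+1/2z)y_n ⇒ h·k2=z(1+1/2z)y_n
  y_{n+1}/y_n = 1 − 3/8z + 11/8z(1+1/2z) = 1 + z + 11/16z²
  R(z) = 1 + z + 11/16z².

Solve |R(x)|<1 on ℝ⁻.
x=-0.78: |R|=0.6383
R=1: x+11/16x²=0 ⇒ x=−16/11=-1.4545; min R=1−1/(4·11/16)=0.6364>−1
Confirm numerically:
  x=-1.080: |R|=0.72190 <1
  x=-0.813: |R|=0.64142 <1
  x=-0.710: |R|=0.63657 <1
  x=-0.700: |R|=0.63687 <1
  x=-1.823: |R|=1.46179 >1
  x=-1.623: |R|=1.18796 >1
  x=-1.560: |R|=1.11310 >1
Stable set (-1.4545, 0).

z∈(-1.4545,0).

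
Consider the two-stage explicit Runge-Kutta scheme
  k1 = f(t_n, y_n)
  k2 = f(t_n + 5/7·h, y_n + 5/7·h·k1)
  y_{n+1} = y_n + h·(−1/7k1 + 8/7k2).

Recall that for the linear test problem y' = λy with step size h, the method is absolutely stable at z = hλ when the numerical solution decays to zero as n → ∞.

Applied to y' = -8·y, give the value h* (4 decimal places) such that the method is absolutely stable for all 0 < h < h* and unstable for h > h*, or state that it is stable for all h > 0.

(-1.2250,0); λ=-8 ⇒ h* = (49/40)/8 = 0.1531.

Set f=λy, z=hλ:
  k1=λy_n ⇒ h·k1=z·y_n;  k2=λ(1+5/7z)y_n ⇒ h·k2=z(1+5/7z)y_n
  y_{n+1}/y_n = 1 − 1/7z + 8/7z(1+5/7z) = 1 + z + 40/49z²
  so R(z) = 1 + z + 40/49z².

Need |R(x)|<1, x<0.
x=-1.47: |R|=1.2940
R=1: x+40/49x²=0 ⇒ x=−49/40=-1.2250; min R=1−1/(4·40/49)=0.6937>−1
Confirm numerically:
  x=-1.068: |R|=0.86312 <1
  x=-0.737: |R|=0.70640 <1
  x=-0.672: |R|=0.69664 <1
  x=-0.643: |R|=0.69451 <1
  x=-1.671: |R|=1.60838 >1
  x=-1.320: |R|=1.10237 >1
  x=-1.246: |R|=1.02136 >1
Interval (-1.2250, 0).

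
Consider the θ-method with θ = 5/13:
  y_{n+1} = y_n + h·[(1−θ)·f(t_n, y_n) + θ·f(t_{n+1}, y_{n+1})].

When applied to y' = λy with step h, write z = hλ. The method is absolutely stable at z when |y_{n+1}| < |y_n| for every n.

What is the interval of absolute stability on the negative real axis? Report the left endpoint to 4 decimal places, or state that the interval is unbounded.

z∈(-8.6667,0).

Set f=λy, z=hλ:
  y_{n+1} = y_n + z·[8/13·y_n + 5/13·y_{n+1}] ⇒ (1 − 5/13z)y_{n+1} = (1 + 8/13z)y_n
  ⇒ R(z) = (1 + 8/13z)/(1 − 5/13z).

Boundary: |R(x)|=1, x<0.
x=-1.13: |R|=0.2123
R=−1: 1+8/13x = −1+5/13x ⇒ -3/13x=2 ⇒ x=2/(-3/13)=-8.6667
Confirm numerically:
  x=-7.685: |R|=0.94273 <1
  x=-7.230: |R|=0.91231 <1
  x=-5.579: |R|=0.77349 <1
  x=-9.039: |R|=1.01919 >1
  x=-8.815: |R|=1.00780 >1
  x=-8.800: |R|=1.00702 >1
Stable set (-8.6667, 0).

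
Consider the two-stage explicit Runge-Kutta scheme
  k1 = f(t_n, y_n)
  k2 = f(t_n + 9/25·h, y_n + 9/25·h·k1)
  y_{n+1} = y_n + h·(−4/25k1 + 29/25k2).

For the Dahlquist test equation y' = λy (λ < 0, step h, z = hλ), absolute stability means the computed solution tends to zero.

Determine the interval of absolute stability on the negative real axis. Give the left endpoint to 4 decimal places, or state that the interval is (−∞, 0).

(-2.3946, 0).

Set f=λy, z=hλ:
  k1=λy_n ⇒ h·k1=z·y_n;  k2=λ(1+9/25z)y_n ⇒ h·k2=z(1+9/25z)y_n
  y_{n+1}/y_n = 1 − 4/25z + 29/25z(1+9/25z) = 1 + z + 261/625z²
  Hence R(z) = 1 + z + 261/625z².

Find x<0 with |R(x)|<1.
x=-1.12: |R|=0.4038
R=1: x+261/625x²=0 ⇒ x=−625/261=-2.3946; min R=1−1/(4·261/625)=0.4013>−1
Confirm numerically:
  x=-2.333: |R|=0.93995 <1
  x=-2.282: |R|=0.89266 <1
  x=-1.643: |R|=0.48429 <1
  x=-1.012: |R|=0.41568 <1
  x=-2.952: |R|=1.68709 >1
  x=-2.686: |R|=1.32682 >1
  x=-2.509: |R|=1.11983 >1
Interval (-2.3946, 0).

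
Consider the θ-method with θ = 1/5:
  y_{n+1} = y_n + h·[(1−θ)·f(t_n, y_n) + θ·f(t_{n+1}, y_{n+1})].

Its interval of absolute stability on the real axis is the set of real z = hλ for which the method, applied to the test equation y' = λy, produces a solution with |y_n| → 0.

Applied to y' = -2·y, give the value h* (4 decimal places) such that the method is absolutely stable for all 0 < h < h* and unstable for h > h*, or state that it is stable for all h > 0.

On y'=λy, z=hλ:
  y_{n+1} = y_n + z·[4/5·y_n + 1/5·y_{n+1}] ⇒ (1 − 1/5z)y_{n+1} = (1 + 4/5z)y_n
  so R(z) = (1 + 4/5z)/(1 − 1/5z).

Find x<0 with |R(x)|<1.
x=-1.68: |R|=0.2575
R=−1: 1+4/5x = −1+1/5x ⇒ -3/5x=2 ⇒ x=2/(-3/5)=-3.3333
Confirm numerically:
  x=-2.636: |R|=0.72603 <1
  x=-2.135: |R|=0.49615 <1
  x=-2.098: |R|=0.47788 <1
  x=-3.794: |R|=1.15715 >1
  x=-3.681: |R|=1.12015 >1
  x=-3.609: |R|=1.09606 >1
So |R|<1 on (-3.3333, 0).

(-3.3333,0); λ=-2 ⇒ h* = (10/3)/2 = 1.6667.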